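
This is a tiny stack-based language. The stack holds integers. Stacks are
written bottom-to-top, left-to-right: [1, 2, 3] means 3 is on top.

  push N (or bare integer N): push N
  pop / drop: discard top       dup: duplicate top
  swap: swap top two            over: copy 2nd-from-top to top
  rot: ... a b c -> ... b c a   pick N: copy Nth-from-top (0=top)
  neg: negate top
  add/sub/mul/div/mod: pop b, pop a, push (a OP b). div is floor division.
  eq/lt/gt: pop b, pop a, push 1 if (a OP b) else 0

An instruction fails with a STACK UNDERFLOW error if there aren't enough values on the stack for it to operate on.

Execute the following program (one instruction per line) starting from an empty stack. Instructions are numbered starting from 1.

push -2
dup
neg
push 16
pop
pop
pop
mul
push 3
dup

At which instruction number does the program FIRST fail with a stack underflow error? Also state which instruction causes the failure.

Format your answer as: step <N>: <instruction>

Answer: step 8: mul

Derivation:
Step 1 ('push -2'): stack = [-2], depth = 1
Step 2 ('dup'): stack = [-2, -2], depth = 2
Step 3 ('neg'): stack = [-2, 2], depth = 2
Step 4 ('push 16'): stack = [-2, 2, 16], depth = 3
Step 5 ('pop'): stack = [-2, 2], depth = 2
Step 6 ('pop'): stack = [-2], depth = 1
Step 7 ('pop'): stack = [], depth = 0
Step 8 ('mul'): needs 2 value(s) but depth is 0 — STACK UNDERFLOW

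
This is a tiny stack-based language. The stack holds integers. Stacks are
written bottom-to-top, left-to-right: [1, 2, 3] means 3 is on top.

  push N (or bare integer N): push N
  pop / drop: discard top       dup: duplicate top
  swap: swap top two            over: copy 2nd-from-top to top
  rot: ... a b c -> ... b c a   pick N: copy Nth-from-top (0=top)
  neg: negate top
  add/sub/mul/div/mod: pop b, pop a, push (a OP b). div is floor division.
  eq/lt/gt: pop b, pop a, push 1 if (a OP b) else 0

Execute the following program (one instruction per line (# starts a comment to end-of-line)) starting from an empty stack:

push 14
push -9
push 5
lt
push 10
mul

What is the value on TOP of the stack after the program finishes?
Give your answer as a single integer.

Answer: 10

Derivation:
After 'push 14': [14]
After 'push -9': [14, -9]
After 'push 5': [14, -9, 5]
After 'lt': [14, 1]
After 'push 10': [14, 1, 10]
After 'mul': [14, 10]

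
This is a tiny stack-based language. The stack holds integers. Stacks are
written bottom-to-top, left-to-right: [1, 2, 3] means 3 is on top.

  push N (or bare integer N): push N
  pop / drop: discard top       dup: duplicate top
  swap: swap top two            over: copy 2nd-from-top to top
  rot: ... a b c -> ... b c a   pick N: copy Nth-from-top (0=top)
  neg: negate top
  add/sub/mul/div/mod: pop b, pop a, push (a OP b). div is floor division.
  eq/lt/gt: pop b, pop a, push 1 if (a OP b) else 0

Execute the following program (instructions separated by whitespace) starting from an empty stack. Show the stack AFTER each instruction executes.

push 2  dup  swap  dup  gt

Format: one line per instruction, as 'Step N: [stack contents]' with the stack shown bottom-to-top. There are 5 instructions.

Step 1: [2]
Step 2: [2, 2]
Step 3: [2, 2]
Step 4: [2, 2, 2]
Step 5: [2, 0]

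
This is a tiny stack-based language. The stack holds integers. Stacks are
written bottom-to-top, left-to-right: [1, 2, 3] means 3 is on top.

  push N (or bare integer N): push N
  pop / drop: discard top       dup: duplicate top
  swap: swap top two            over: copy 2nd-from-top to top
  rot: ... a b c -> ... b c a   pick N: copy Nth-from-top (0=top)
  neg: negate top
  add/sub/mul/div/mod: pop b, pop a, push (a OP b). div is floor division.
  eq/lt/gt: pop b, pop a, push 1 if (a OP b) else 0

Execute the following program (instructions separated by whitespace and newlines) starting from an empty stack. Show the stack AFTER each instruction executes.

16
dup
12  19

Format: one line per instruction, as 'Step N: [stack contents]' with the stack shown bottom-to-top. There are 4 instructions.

Step 1: [16]
Step 2: [16, 16]
Step 3: [16, 16, 12]
Step 4: [16, 16, 12, 19]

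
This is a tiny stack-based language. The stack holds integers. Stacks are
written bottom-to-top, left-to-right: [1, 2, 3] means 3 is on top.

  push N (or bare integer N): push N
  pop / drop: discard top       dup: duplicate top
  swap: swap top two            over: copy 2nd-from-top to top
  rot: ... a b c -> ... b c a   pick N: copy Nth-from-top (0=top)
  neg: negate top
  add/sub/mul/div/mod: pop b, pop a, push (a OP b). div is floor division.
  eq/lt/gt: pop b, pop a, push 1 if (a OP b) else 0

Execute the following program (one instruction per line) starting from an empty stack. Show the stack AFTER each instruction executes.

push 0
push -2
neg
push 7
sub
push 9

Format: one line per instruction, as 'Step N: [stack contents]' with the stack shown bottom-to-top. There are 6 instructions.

Step 1: [0]
Step 2: [0, -2]
Step 3: [0, 2]
Step 4: [0, 2, 7]
Step 5: [0, -5]
Step 6: [0, -5, 9]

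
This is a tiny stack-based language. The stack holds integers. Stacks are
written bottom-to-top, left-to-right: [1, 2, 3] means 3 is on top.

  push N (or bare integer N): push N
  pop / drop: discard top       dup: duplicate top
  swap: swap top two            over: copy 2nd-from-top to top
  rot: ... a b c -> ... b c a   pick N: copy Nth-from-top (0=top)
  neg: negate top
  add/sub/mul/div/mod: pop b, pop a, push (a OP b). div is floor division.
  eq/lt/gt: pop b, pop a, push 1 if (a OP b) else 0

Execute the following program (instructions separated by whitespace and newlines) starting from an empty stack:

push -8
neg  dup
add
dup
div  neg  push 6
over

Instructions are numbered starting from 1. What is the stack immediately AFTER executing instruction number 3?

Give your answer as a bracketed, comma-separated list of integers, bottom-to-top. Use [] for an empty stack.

Answer: [8, 8]

Derivation:
Step 1 ('push -8'): [-8]
Step 2 ('neg'): [8]
Step 3 ('dup'): [8, 8]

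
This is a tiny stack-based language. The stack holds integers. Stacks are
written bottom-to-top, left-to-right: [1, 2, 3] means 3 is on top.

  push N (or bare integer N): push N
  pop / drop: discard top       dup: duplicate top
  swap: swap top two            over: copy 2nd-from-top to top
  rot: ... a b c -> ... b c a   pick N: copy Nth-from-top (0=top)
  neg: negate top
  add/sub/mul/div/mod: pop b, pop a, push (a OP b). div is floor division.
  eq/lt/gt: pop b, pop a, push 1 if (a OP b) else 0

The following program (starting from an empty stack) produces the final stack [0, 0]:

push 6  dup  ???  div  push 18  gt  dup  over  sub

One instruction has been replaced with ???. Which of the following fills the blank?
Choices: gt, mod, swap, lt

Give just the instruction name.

Stack before ???: [6, 6]
Stack after ???:  [6, 6]
Checking each choice:
  gt: stack underflow (need 2, have 1)
  mod: stack underflow (need 2, have 1)
  swap: MATCH
  lt: stack underflow (need 2, have 1)


Answer: swap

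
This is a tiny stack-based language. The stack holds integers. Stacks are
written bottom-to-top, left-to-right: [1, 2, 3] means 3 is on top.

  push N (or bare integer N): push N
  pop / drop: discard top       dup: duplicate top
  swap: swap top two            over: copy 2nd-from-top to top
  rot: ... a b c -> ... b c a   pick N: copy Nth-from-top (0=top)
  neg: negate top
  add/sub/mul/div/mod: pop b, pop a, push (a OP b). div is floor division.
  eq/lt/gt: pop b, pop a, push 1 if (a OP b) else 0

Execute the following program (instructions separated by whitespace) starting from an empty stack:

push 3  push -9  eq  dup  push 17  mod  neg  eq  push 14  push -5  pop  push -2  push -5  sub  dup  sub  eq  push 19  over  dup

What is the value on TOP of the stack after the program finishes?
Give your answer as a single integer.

Answer: 0

Derivation:
After 'push 3': [3]
After 'push -9': [3, -9]
After 'eq': [0]
After 'dup': [0, 0]
After 'push 17': [0, 0, 17]
After 'mod': [0, 0]
After 'neg': [0, 0]
After 'eq': [1]
After 'push 14': [1, 14]
After 'push -5': [1, 14, -5]
After 'pop': [1, 14]
After 'push -2': [1, 14, -2]
After 'push -5': [1, 14, -2, -5]
After 'sub': [1, 14, 3]
After 'dup': [1, 14, 3, 3]
After 'sub': [1, 14, 0]
After 'eq': [1, 0]
After 'push 19': [1, 0, 19]
After 'over': [1, 0, 19, 0]
After 'dup': [1, 0, 19, 0, 0]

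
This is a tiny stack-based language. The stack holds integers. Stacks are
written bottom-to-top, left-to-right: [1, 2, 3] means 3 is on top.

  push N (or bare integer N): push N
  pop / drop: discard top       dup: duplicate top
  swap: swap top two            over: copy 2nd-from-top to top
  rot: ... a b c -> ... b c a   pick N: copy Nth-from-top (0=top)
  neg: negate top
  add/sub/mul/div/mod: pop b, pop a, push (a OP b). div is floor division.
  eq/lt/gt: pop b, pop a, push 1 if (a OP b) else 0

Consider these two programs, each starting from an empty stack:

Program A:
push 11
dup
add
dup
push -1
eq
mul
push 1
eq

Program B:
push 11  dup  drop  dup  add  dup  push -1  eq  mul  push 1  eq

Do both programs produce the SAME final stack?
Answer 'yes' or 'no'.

Program A trace:
  After 'push 11': [11]
  After 'dup': [11, 11]
  After 'add': [22]
  After 'dup': [22, 22]
  After 'push -1': [22, 22, -1]
  After 'eq': [22, 0]
  After 'mul': [0]
  After 'push 1': [0, 1]
  After 'eq': [0]
Program A final stack: [0]

Program B trace:
  After 'push 11': [11]
  After 'dup': [11, 11]
  After 'drop': [11]
  After 'dup': [11, 11]
  After 'add': [22]
  After 'dup': [22, 22]
  After 'push -1': [22, 22, -1]
  After 'eq': [22, 0]
  After 'mul': [0]
  After 'push 1': [0, 1]
  After 'eq': [0]
Program B final stack: [0]
Same: yes

Answer: yes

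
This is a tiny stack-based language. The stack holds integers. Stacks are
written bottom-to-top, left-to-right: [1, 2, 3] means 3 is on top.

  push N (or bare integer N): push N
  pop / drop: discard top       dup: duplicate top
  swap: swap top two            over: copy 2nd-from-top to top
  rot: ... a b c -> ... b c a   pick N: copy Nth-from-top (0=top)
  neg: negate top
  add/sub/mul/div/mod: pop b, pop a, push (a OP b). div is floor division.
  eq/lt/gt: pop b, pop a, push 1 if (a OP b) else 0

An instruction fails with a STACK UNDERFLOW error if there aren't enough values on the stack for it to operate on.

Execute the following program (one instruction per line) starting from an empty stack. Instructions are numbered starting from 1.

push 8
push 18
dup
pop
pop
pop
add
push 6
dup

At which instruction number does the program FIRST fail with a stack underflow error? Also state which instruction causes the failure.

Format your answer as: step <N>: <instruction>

Answer: step 7: add

Derivation:
Step 1 ('push 8'): stack = [8], depth = 1
Step 2 ('push 18'): stack = [8, 18], depth = 2
Step 3 ('dup'): stack = [8, 18, 18], depth = 3
Step 4 ('pop'): stack = [8, 18], depth = 2
Step 5 ('pop'): stack = [8], depth = 1
Step 6 ('pop'): stack = [], depth = 0
Step 7 ('add'): needs 2 value(s) but depth is 0 — STACK UNDERFLOW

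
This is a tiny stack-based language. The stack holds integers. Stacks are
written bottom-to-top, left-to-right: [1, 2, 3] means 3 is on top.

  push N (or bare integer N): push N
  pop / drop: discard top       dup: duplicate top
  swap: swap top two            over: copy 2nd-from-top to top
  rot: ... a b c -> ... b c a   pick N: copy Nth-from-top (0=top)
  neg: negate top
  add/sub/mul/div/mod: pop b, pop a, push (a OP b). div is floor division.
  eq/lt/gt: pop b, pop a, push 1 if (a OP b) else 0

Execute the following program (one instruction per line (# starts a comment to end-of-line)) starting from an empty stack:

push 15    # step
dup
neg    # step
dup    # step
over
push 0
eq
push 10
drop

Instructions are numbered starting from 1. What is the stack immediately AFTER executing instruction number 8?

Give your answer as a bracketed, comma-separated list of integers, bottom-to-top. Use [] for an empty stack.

Step 1 ('push 15'): [15]
Step 2 ('dup'): [15, 15]
Step 3 ('neg'): [15, -15]
Step 4 ('dup'): [15, -15, -15]
Step 5 ('over'): [15, -15, -15, -15]
Step 6 ('push 0'): [15, -15, -15, -15, 0]
Step 7 ('eq'): [15, -15, -15, 0]
Step 8 ('push 10'): [15, -15, -15, 0, 10]

Answer: [15, -15, -15, 0, 10]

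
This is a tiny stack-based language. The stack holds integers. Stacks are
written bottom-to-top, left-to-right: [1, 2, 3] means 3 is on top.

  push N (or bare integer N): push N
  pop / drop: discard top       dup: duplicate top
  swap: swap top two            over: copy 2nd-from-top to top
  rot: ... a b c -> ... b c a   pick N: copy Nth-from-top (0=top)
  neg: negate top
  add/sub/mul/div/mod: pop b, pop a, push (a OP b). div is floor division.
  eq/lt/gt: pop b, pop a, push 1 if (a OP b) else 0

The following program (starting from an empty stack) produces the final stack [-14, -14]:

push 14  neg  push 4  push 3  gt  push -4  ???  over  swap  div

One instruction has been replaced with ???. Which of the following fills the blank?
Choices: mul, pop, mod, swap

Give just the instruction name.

Stack before ???: [-14, 1, -4]
Stack after ???:  [-14, 1]
Checking each choice:
  mul: produces [-14, 3]
  pop: MATCH
  mod: produces [-14, 4]
  swap: produces [-14, -4, -4]


Answer: pop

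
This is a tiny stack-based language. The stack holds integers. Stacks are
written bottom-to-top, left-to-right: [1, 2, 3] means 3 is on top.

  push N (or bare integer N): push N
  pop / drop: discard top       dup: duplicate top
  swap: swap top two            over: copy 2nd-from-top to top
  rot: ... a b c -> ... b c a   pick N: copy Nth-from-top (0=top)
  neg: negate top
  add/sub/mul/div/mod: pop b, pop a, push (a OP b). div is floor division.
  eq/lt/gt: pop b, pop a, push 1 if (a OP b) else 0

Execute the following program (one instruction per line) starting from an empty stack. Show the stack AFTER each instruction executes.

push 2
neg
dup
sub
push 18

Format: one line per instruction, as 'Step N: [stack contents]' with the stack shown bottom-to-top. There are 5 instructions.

Step 1: [2]
Step 2: [-2]
Step 3: [-2, -2]
Step 4: [0]
Step 5: [0, 18]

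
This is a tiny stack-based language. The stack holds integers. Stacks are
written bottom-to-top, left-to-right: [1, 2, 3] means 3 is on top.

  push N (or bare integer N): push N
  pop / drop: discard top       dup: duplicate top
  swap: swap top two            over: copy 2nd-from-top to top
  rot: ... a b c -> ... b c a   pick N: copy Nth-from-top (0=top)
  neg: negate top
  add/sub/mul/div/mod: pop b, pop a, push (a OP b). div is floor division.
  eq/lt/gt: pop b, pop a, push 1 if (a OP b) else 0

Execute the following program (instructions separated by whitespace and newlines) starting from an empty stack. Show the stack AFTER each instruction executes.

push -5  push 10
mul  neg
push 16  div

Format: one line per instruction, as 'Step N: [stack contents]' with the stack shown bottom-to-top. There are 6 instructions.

Step 1: [-5]
Step 2: [-5, 10]
Step 3: [-50]
Step 4: [50]
Step 5: [50, 16]
Step 6: [3]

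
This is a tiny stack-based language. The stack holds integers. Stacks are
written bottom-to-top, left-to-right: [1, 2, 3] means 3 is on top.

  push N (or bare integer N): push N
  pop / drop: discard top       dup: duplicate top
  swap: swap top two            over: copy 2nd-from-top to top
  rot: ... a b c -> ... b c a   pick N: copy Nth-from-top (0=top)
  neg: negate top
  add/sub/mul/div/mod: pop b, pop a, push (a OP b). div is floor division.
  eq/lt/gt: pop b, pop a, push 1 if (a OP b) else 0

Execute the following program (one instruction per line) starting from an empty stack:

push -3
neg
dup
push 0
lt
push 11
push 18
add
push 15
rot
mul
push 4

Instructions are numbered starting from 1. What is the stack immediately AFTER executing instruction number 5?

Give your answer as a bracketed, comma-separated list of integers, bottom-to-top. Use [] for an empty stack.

Answer: [3, 0]

Derivation:
Step 1 ('push -3'): [-3]
Step 2 ('neg'): [3]
Step 3 ('dup'): [3, 3]
Step 4 ('push 0'): [3, 3, 0]
Step 5 ('lt'): [3, 0]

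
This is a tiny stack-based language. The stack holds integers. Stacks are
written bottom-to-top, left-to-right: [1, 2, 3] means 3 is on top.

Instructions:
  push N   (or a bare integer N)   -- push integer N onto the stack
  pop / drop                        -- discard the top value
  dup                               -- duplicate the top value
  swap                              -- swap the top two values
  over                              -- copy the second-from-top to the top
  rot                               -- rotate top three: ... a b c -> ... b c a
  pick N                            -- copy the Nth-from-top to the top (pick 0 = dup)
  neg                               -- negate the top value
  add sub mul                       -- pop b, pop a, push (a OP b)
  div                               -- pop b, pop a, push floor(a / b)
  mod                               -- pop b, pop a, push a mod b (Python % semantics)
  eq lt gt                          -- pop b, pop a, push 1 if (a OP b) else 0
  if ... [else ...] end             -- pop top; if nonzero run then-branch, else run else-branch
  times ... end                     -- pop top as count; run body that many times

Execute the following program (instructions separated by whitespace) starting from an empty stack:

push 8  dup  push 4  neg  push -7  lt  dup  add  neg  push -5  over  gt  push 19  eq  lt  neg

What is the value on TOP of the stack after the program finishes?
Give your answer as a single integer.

Answer: 0

Derivation:
After 'push 8': [8]
After 'dup': [8, 8]
After 'push 4': [8, 8, 4]
After 'neg': [8, 8, -4]
After 'push -7': [8, 8, -4, -7]
After 'lt': [8, 8, 0]
After 'dup': [8, 8, 0, 0]
After 'add': [8, 8, 0]
After 'neg': [8, 8, 0]
After 'push -5': [8, 8, 0, -5]
After 'over': [8, 8, 0, -5, 0]
After 'gt': [8, 8, 0, 0]
After 'push 19': [8, 8, 0, 0, 19]
After 'eq': [8, 8, 0, 0]
After 'lt': [8, 8, 0]
After 'neg': [8, 8, 0]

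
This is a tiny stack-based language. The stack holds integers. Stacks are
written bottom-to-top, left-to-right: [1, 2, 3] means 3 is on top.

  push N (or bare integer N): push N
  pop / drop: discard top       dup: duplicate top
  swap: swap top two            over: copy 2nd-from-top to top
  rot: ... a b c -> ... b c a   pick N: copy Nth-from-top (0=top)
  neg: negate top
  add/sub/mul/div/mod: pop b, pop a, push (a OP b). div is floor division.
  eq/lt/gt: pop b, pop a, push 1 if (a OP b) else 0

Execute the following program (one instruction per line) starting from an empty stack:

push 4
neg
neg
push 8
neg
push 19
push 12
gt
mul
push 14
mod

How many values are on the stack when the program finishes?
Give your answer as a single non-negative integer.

Answer: 2

Derivation:
After 'push 4': stack = [4] (depth 1)
After 'neg': stack = [-4] (depth 1)
After 'neg': stack = [4] (depth 1)
After 'push 8': stack = [4, 8] (depth 2)
After 'neg': stack = [4, -8] (depth 2)
After 'push 19': stack = [4, -8, 19] (depth 3)
After 'push 12': stack = [4, -8, 19, 12] (depth 4)
After 'gt': stack = [4, -8, 1] (depth 3)
After 'mul': stack = [4, -8] (depth 2)
After 'push 14': stack = [4, -8, 14] (depth 3)
After 'mod': stack = [4, 6] (depth 2)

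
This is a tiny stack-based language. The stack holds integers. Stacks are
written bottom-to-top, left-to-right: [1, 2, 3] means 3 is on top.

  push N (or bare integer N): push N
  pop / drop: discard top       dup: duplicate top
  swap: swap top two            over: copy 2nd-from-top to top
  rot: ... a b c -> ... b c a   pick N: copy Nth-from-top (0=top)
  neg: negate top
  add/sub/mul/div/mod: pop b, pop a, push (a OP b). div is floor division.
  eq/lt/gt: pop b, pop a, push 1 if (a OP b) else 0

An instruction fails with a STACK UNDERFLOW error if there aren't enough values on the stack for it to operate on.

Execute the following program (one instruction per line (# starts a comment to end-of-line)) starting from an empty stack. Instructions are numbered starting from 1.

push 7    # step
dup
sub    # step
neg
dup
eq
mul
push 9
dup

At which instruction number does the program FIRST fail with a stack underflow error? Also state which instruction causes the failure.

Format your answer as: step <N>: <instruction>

Step 1 ('push 7'): stack = [7], depth = 1
Step 2 ('dup'): stack = [7, 7], depth = 2
Step 3 ('sub'): stack = [0], depth = 1
Step 4 ('neg'): stack = [0], depth = 1
Step 5 ('dup'): stack = [0, 0], depth = 2
Step 6 ('eq'): stack = [1], depth = 1
Step 7 ('mul'): needs 2 value(s) but depth is 1 — STACK UNDERFLOW

Answer: step 7: mul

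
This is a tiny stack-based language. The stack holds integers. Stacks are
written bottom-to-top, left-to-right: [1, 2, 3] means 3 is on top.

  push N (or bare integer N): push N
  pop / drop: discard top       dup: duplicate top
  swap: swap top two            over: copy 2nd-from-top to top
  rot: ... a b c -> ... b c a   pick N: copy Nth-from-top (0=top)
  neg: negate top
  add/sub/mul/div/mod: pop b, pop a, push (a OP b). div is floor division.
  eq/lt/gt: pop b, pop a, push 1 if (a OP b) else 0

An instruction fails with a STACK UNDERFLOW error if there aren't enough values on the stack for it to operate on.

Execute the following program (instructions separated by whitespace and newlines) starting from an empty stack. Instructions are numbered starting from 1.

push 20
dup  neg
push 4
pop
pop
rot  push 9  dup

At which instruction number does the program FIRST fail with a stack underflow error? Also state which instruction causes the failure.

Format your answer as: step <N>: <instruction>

Step 1 ('push 20'): stack = [20], depth = 1
Step 2 ('dup'): stack = [20, 20], depth = 2
Step 3 ('neg'): stack = [20, -20], depth = 2
Step 4 ('push 4'): stack = [20, -20, 4], depth = 3
Step 5 ('pop'): stack = [20, -20], depth = 2
Step 6 ('pop'): stack = [20], depth = 1
Step 7 ('rot'): needs 3 value(s) but depth is 1 — STACK UNDERFLOW

Answer: step 7: rot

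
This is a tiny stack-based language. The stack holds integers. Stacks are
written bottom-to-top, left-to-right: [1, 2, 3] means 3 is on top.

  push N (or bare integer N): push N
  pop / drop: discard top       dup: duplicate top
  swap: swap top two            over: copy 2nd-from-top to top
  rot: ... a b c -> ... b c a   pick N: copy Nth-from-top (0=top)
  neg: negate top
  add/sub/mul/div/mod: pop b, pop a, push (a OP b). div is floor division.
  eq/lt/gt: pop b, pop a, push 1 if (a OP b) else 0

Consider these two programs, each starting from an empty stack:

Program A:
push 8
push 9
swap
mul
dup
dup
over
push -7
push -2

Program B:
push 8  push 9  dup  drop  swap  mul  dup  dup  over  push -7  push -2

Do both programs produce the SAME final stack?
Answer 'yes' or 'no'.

Program A trace:
  After 'push 8': [8]
  After 'push 9': [8, 9]
  After 'swap': [9, 8]
  After 'mul': [72]
  After 'dup': [72, 72]
  After 'dup': [72, 72, 72]
  After 'over': [72, 72, 72, 72]
  After 'push -7': [72, 72, 72, 72, -7]
  After 'push -2': [72, 72, 72, 72, -7, -2]
Program A final stack: [72, 72, 72, 72, -7, -2]

Program B trace:
  After 'push 8': [8]
  After 'push 9': [8, 9]
  After 'dup': [8, 9, 9]
  After 'drop': [8, 9]
  After 'swap': [9, 8]
  After 'mul': [72]
  After 'dup': [72, 72]
  After 'dup': [72, 72, 72]
  After 'over': [72, 72, 72, 72]
  After 'push -7': [72, 72, 72, 72, -7]
  After 'push -2': [72, 72, 72, 72, -7, -2]
Program B final stack: [72, 72, 72, 72, -7, -2]
Same: yes

Answer: yes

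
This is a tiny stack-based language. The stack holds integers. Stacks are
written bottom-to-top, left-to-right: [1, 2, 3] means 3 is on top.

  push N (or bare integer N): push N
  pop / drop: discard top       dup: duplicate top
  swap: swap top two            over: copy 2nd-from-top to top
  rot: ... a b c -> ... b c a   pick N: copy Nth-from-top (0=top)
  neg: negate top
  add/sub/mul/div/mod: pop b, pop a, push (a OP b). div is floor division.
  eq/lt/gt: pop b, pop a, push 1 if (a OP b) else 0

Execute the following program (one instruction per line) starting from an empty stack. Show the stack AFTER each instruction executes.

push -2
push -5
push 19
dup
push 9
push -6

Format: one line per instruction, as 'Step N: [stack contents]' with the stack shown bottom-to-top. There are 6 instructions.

Step 1: [-2]
Step 2: [-2, -5]
Step 3: [-2, -5, 19]
Step 4: [-2, -5, 19, 19]
Step 5: [-2, -5, 19, 19, 9]
Step 6: [-2, -5, 19, 19, 9, -6]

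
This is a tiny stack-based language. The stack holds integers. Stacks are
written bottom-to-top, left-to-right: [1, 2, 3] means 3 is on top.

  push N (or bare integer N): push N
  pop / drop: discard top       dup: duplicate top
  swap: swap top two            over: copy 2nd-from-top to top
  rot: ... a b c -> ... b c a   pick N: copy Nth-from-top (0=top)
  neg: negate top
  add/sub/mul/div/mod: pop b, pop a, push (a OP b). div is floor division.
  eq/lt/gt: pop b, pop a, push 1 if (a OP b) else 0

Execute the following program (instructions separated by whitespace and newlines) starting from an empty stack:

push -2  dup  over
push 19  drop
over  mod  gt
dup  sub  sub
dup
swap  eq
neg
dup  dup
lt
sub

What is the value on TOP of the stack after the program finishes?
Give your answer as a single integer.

Answer: -1

Derivation:
After 'push -2': [-2]
After 'dup': [-2, -2]
After 'over': [-2, -2, -2]
After 'push 19': [-2, -2, -2, 19]
After 'drop': [-2, -2, -2]
After 'over': [-2, -2, -2, -2]
After 'mod': [-2, -2, 0]
After 'gt': [-2, 0]
After 'dup': [-2, 0, 0]
After 'sub': [-2, 0]
After 'sub': [-2]
After 'dup': [-2, -2]
After 'swap': [-2, -2]
After 'eq': [1]
After 'neg': [-1]
After 'dup': [-1, -1]
After 'dup': [-1, -1, -1]
After 'lt': [-1, 0]
After 'sub': [-1]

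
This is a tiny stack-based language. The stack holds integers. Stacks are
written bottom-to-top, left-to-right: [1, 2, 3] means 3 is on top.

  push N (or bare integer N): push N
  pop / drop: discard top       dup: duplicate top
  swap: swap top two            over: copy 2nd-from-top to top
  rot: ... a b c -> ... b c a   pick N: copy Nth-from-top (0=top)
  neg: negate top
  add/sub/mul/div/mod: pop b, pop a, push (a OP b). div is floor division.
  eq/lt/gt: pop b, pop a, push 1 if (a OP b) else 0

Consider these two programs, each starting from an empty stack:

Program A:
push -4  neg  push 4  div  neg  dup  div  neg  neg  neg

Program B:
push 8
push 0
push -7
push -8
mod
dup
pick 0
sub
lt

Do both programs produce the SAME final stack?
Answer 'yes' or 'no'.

Program A trace:
  After 'push -4': [-4]
  After 'neg': [4]
  After 'push 4': [4, 4]
  After 'div': [1]
  After 'neg': [-1]
  After 'dup': [-1, -1]
  After 'div': [1]
  After 'neg': [-1]
  After 'neg': [1]
  After 'neg': [-1]
Program A final stack: [-1]

Program B trace:
  After 'push 8': [8]
  After 'push 0': [8, 0]
  After 'push -7': [8, 0, -7]
  After 'push -8': [8, 0, -7, -8]
  After 'mod': [8, 0, -7]
  After 'dup': [8, 0, -7, -7]
  After 'pick 0': [8, 0, -7, -7, -7]
  After 'sub': [8, 0, -7, 0]
  After 'lt': [8, 0, 1]
Program B final stack: [8, 0, 1]
Same: no

Answer: no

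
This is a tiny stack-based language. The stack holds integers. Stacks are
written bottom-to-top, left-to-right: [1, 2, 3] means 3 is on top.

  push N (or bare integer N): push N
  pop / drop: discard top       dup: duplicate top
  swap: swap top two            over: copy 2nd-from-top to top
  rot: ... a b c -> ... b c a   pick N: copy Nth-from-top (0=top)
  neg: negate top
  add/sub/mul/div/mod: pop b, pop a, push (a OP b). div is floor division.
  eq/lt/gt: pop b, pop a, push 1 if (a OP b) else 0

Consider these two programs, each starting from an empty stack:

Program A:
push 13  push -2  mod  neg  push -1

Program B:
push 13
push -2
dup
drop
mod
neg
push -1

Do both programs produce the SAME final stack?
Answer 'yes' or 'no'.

Program A trace:
  After 'push 13': [13]
  After 'push -2': [13, -2]
  After 'mod': [-1]
  After 'neg': [1]
  After 'push -1': [1, -1]
Program A final stack: [1, -1]

Program B trace:
  After 'push 13': [13]
  After 'push -2': [13, -2]
  After 'dup': [13, -2, -2]
  After 'drop': [13, -2]
  After 'mod': [-1]
  After 'neg': [1]
  After 'push -1': [1, -1]
Program B final stack: [1, -1]
Same: yes

Answer: yes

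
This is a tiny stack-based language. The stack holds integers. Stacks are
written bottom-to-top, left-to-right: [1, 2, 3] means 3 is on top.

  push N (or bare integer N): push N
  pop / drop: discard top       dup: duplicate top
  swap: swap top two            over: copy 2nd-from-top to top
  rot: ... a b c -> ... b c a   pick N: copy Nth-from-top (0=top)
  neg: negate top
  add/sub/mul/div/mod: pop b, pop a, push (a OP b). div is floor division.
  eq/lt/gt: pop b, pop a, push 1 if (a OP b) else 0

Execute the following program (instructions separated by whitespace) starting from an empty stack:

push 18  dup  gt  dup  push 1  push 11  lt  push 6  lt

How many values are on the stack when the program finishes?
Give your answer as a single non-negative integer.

After 'push 18': stack = [18] (depth 1)
After 'dup': stack = [18, 18] (depth 2)
After 'gt': stack = [0] (depth 1)
After 'dup': stack = [0, 0] (depth 2)
After 'push 1': stack = [0, 0, 1] (depth 3)
After 'push 11': stack = [0, 0, 1, 11] (depth 4)
After 'lt': stack = [0, 0, 1] (depth 3)
After 'push 6': stack = [0, 0, 1, 6] (depth 4)
After 'lt': stack = [0, 0, 1] (depth 3)

Answer: 3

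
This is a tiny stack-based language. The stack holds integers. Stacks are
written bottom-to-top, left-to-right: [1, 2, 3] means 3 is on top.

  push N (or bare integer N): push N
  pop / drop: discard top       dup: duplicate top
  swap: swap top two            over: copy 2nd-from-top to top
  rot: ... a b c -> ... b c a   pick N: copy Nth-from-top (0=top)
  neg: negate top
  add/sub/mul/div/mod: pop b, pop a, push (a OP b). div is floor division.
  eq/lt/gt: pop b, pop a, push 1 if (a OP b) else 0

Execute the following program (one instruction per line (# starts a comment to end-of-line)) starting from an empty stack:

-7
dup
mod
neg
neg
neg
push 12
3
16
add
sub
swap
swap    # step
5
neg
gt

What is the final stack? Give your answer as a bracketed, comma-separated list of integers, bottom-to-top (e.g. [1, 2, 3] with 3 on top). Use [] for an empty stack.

Answer: [0, 0]

Derivation:
After 'push -7': [-7]
After 'dup': [-7, -7]
After 'mod': [0]
After 'neg': [0]
After 'neg': [0]
After 'neg': [0]
After 'push 12': [0, 12]
After 'push 3': [0, 12, 3]
After 'push 16': [0, 12, 3, 16]
After 'add': [0, 12, 19]
After 'sub': [0, -7]
After 'swap': [-7, 0]
After 'swap': [0, -7]
After 'push 5': [0, -7, 5]
After 'neg': [0, -7, -5]
After 'gt': [0, 0]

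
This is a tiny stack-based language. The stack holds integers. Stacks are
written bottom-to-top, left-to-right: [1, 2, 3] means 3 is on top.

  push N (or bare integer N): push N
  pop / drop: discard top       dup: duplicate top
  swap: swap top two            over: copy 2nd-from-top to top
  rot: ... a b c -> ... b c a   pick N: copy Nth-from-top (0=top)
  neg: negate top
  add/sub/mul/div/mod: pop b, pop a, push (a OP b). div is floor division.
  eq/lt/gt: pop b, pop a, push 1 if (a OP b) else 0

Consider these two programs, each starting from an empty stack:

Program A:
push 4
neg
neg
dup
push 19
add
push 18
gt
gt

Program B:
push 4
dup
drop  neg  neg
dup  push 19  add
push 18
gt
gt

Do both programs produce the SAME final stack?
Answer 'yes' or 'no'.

Program A trace:
  After 'push 4': [4]
  After 'neg': [-4]
  After 'neg': [4]
  After 'dup': [4, 4]
  After 'push 19': [4, 4, 19]
  After 'add': [4, 23]
  After 'push 18': [4, 23, 18]
  After 'gt': [4, 1]
  After 'gt': [1]
Program A final stack: [1]

Program B trace:
  After 'push 4': [4]
  After 'dup': [4, 4]
  After 'drop': [4]
  After 'neg': [-4]
  After 'neg': [4]
  After 'dup': [4, 4]
  After 'push 19': [4, 4, 19]
  After 'add': [4, 23]
  After 'push 18': [4, 23, 18]
  After 'gt': [4, 1]
  After 'gt': [1]
Program B final stack: [1]
Same: yes

Answer: yes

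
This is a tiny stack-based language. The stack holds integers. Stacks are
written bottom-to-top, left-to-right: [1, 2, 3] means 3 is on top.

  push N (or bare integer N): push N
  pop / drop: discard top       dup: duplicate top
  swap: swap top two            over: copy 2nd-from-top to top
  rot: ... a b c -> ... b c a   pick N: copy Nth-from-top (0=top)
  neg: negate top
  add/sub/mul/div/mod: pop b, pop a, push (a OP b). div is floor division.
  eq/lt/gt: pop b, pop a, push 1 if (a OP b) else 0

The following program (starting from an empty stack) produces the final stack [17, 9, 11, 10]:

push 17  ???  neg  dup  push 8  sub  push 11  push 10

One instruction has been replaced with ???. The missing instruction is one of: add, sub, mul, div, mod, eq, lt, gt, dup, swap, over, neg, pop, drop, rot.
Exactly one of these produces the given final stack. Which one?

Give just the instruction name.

Answer: neg

Derivation:
Stack before ???: [17]
Stack after ???:  [-17]
The instruction that transforms [17] -> [-17] is: neg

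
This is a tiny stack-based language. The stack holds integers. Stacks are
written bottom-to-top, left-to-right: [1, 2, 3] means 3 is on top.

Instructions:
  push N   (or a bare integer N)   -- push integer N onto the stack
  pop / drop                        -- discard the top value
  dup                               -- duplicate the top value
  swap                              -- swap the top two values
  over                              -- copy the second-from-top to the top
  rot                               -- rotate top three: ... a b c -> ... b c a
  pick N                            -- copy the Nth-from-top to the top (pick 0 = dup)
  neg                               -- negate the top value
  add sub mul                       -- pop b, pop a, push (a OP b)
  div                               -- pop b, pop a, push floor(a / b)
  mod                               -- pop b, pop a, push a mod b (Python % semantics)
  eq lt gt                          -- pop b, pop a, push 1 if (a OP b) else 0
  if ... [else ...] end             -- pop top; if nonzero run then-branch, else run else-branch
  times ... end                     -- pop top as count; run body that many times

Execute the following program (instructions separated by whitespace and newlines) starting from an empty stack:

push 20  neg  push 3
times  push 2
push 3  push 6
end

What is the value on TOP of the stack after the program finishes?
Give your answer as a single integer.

After 'push 20': [20]
After 'neg': [-20]
After 'push 3': [-20, 3]
After 'times': [-20]
After 'push 2': [-20, 2]
After 'push 3': [-20, 2, 3]
After 'push 6': [-20, 2, 3, 6]
After 'push 2': [-20, 2, 3, 6, 2]
After 'push 3': [-20, 2, 3, 6, 2, 3]
After 'push 6': [-20, 2, 3, 6, 2, 3, 6]
After 'push 2': [-20, 2, 3, 6, 2, 3, 6, 2]
After 'push 3': [-20, 2, 3, 6, 2, 3, 6, 2, 3]
After 'push 6': [-20, 2, 3, 6, 2, 3, 6, 2, 3, 6]

Answer: 6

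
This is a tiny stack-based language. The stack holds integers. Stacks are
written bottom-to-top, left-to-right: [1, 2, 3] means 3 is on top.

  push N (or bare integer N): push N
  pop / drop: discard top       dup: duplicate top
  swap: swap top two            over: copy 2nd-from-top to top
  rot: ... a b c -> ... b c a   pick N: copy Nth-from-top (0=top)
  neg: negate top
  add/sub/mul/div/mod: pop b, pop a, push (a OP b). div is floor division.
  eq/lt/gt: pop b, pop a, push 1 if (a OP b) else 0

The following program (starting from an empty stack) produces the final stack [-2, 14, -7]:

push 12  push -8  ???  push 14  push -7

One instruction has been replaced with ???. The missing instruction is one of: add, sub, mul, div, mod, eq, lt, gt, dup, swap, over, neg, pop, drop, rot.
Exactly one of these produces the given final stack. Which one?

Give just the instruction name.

Stack before ???: [12, -8]
Stack after ???:  [-2]
The instruction that transforms [12, -8] -> [-2] is: div

Answer: div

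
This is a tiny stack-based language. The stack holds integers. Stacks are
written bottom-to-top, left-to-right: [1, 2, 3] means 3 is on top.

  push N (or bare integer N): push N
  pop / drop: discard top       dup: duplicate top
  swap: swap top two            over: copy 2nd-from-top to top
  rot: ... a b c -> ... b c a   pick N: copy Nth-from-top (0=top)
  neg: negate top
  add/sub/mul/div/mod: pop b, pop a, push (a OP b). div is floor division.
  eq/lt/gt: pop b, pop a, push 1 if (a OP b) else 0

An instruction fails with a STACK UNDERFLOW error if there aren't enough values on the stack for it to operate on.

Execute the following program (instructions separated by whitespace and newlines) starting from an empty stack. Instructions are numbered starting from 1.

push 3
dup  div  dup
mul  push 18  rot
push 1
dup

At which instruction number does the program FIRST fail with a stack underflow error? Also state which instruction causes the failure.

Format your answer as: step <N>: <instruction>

Step 1 ('push 3'): stack = [3], depth = 1
Step 2 ('dup'): stack = [3, 3], depth = 2
Step 3 ('div'): stack = [1], depth = 1
Step 4 ('dup'): stack = [1, 1], depth = 2
Step 5 ('mul'): stack = [1], depth = 1
Step 6 ('push 18'): stack = [1, 18], depth = 2
Step 7 ('rot'): needs 3 value(s) but depth is 2 — STACK UNDERFLOW

Answer: step 7: rot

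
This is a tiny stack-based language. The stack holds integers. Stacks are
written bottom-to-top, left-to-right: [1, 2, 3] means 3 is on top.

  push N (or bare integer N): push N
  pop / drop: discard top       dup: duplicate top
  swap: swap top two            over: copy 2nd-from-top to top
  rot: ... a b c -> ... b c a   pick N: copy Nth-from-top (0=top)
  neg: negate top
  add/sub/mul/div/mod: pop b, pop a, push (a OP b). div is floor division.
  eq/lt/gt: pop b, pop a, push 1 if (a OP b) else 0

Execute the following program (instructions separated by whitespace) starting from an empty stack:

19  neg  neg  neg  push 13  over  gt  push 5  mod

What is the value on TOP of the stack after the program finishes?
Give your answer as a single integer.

Answer: 1

Derivation:
After 'push 19': [19]
After 'neg': [-19]
After 'neg': [19]
After 'neg': [-19]
After 'push 13': [-19, 13]
After 'over': [-19, 13, -19]
After 'gt': [-19, 1]
After 'push 5': [-19, 1, 5]
After 'mod': [-19, 1]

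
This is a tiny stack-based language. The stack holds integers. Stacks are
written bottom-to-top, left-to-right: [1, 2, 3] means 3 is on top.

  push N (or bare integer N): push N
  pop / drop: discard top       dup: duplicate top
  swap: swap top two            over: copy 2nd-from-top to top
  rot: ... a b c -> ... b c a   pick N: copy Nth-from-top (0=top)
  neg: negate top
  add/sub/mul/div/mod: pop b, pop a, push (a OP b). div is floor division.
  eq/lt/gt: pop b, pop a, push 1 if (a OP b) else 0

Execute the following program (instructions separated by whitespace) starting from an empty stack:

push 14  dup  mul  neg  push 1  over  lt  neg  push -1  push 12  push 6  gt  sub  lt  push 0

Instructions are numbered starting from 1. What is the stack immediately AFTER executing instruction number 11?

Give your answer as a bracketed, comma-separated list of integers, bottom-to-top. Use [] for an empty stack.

Answer: [-196, 0, -1, 12, 6]

Derivation:
Step 1 ('push 14'): [14]
Step 2 ('dup'): [14, 14]
Step 3 ('mul'): [196]
Step 4 ('neg'): [-196]
Step 5 ('push 1'): [-196, 1]
Step 6 ('over'): [-196, 1, -196]
Step 7 ('lt'): [-196, 0]
Step 8 ('neg'): [-196, 0]
Step 9 ('push -1'): [-196, 0, -1]
Step 10 ('push 12'): [-196, 0, -1, 12]
Step 11 ('push 6'): [-196, 0, -1, 12, 6]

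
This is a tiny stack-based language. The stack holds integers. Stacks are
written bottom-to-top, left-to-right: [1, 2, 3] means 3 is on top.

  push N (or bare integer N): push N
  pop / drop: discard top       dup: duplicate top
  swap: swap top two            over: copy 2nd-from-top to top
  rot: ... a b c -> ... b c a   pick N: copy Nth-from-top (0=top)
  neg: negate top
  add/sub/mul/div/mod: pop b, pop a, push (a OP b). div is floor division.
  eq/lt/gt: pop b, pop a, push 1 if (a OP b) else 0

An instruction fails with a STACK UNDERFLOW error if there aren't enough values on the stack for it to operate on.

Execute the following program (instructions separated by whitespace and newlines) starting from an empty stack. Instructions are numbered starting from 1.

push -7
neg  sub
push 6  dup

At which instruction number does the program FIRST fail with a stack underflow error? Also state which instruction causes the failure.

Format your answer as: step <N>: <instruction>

Answer: step 3: sub

Derivation:
Step 1 ('push -7'): stack = [-7], depth = 1
Step 2 ('neg'): stack = [7], depth = 1
Step 3 ('sub'): needs 2 value(s) but depth is 1 — STACK UNDERFLOW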